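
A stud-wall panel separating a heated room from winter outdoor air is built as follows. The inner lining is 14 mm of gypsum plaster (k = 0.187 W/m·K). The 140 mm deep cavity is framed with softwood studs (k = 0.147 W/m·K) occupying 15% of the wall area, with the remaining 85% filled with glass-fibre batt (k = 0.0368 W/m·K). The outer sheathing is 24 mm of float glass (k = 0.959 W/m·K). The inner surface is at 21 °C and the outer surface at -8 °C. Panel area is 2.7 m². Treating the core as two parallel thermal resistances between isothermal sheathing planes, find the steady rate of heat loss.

Sheathing layers in series; stud and cavity paths in parallel between them.
R_inner = 0.014/(0.187×2.7) = 0.02773 K/W
R_stud  = 0.14/(0.147×0.15×2.7) = 2.352 K/W
R_cav   = 0.14/(0.0368×0.85×2.7) = 1.658 K/W
1/R_core = 1/R_stud + 1/R_cav → R_core = 0.9723 K/W
R_outer = 0.024/(0.959×2.7) = 0.009269 K/W
R_total = 1.009 K/W
Q = ΔT/R_total = 29/1.009

Q ≈ 28.7 W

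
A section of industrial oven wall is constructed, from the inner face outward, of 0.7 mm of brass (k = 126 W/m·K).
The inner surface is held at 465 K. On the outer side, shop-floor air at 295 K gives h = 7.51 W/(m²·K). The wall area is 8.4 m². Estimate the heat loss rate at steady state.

Q ≈ 10700 W

Thermal resistances in series:
R_brass = L/(kA) = 0.0007/(126×8.4) = 6.614×10^-7 K/W
R_outer film = 1/(h_o·A) = 1/(7.51×8.4) = 0.01585 K/W
R_total = 0.01585 K/W
Q = ΔT / R_total = 170 / 0.01585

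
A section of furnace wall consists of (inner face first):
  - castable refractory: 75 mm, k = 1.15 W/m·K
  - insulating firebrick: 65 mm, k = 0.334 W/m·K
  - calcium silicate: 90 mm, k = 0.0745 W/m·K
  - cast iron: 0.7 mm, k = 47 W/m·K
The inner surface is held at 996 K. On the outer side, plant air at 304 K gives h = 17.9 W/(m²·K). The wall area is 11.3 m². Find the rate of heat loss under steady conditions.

Thermal resistances in series:
R_castable refractory = L/(kA) = 0.075/(1.15×11.3) = 0.005771 K/W
R_insulating firebrick = L/(kA) = 0.065/(0.334×11.3) = 0.01722 K/W
R_calcium silicate = L/(kA) = 0.09/(0.0745×11.3) = 0.1069 K/W
R_cast iron = L/(kA) = 0.0007/(47×11.3) = 1.318×10^-6 K/W
R_outer film = 1/(h_o·A) = 1/(17.9×11.3) = 0.004944 K/W
R_total = 0.1348 K/W
Q = ΔT / R_total = 692 / 0.1348

Q ≈ 5130 W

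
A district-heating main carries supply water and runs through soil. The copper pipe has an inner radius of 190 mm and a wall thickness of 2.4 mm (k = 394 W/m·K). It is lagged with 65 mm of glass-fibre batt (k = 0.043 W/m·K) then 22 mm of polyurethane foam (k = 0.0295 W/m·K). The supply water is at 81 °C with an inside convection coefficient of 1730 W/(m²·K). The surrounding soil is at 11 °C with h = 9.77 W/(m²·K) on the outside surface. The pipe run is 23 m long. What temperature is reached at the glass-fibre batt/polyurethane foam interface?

T ≈ 33.2 °C

Treating each annulus and film as a series resistance:
R_inner film = 1/(h_i·2πr₁L) = 1/(1730×2π×0.19×23) = 2.105×10^-5 K/W
R_copper pipe wall = ln(192.4/190)/(2π×394×23) = 2.205×10^-7 K/W
R_glass-fibre batt = ln(257.4/192.4)/(2π×0.043×23) = 0.04684 K/W
R_polyurethane foam = ln(279.4/257.4)/(2π×0.0295×23) = 0.01924 K/W
R_outer film = 1/(h_o·2πr_oL) = 1/(9.77×2π×0.2794×23) = 0.002535 K/W
R_total = 0.06863 K/W
Q = ΔT/R_total = 70/0.06863
Q = 1020 W
T_interface = T_inner − Q·ΣR(inner→interface) = 81 − 1020×0.04686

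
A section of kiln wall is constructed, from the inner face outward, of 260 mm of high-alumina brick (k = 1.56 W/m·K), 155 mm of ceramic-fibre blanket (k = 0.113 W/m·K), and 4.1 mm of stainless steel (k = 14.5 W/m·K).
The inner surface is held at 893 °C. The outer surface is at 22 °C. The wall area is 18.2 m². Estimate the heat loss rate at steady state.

Model the wall as resistances in series:
R_high-alumina brick = L/(kA) = 0.26/(1.56×18.2) = 0.009158 K/W
R_ceramic-fibre blanket = L/(kA) = 0.155/(0.113×18.2) = 0.07537 K/W
R_stainless steel = L/(kA) = 0.0041/(14.5×18.2) = 1.554×10^-5 K/W
R_total = 0.08454 K/W
Q = ΔT / R_total = 871 / 0.08454

Q ≈ 10300 W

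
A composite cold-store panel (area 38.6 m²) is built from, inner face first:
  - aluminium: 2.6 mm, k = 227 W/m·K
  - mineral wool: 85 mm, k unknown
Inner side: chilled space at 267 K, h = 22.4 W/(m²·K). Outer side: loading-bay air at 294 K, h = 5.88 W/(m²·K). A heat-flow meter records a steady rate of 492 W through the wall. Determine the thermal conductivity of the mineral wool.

k ≈ 0.0447 W/(m·K)

Series thermal resistances:
R_inner film = 1/(h_i·A) = 1/(22.4×38.6) = 0.001157 K/W
R_aluminium = L/(kA) = 0.0026/(227×38.6) = 2.967×10^-7 K/W
R_outer film = 1/(h_o·A) = 1/(5.88×38.6) = 0.004406 K/W
Sum of known resistances R_other = 0.005563 K/W
Total R = ΔT/Q = 27/492 = 0.05488 K/W
R_mineral wool = R_total − R_other = 0.04932 K/W
k = L/(R·A) = 0.085/(0.04932×38.6)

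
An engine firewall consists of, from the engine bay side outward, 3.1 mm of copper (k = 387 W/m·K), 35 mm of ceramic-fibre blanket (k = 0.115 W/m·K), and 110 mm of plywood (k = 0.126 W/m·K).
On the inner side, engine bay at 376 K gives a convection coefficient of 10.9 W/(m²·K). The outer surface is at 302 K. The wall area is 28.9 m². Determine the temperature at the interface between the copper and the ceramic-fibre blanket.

Treating each layer as a thermal resistance in series:
R_inner film = 1/(h_i·A) = 1/(10.9×28.9) = 0.003175 K/W
R_copper = L/(kA) = 0.0031/(387×28.9) = 2.772×10^-7 K/W
R_ceramic-fibre blanket = L/(kA) = 0.035/(0.115×28.9) = 0.01053 K/W
R_plywood = L/(kA) = 0.11/(0.126×28.9) = 0.03021 K/W
R_total = 0.04391 K/W;  Q = ΔT/R_total = 74/0.04391 = 1685 W
T_interface = T_inner − Q·ΣR(inner→interface) = 376 − 1690×0.003175

T ≈ 371 K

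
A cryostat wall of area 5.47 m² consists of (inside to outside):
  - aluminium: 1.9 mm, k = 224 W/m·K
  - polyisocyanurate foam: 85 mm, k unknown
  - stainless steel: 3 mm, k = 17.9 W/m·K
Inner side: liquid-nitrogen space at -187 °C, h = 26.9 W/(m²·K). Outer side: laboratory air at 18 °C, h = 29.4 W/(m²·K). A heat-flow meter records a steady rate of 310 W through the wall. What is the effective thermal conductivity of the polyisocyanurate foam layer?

k ≈ 0.024 W/(m·K)

Treating each layer as a thermal resistance in series:
R_inner film = 1/(h_i·A) = 1/(26.9×5.47) = 0.006796 K/W
R_aluminium = L/(kA) = 0.0019/(224×5.47) = 1.551×10^-6 K/W
R_stainless steel = L/(kA) = 0.003/(17.9×5.47) = 3.064×10^-5 K/W
R_outer film = 1/(h_o·A) = 1/(29.4×5.47) = 0.006218 K/W
Sum of known resistances R_other = 0.01305 K/W
Total R = ΔT/Q = 205/310 = 0.6613 K/W
R_polyisocyanurate foam = R_total − R_other = 0.6482 K/W
k = L/(R·A) = 0.085/(0.6482×5.47)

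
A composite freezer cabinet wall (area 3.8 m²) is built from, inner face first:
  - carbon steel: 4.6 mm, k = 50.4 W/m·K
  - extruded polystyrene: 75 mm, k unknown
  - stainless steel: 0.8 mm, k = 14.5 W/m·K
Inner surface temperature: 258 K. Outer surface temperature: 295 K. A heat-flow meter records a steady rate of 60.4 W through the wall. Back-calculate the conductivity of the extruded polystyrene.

Treating each layer as a thermal resistance in series:
R_carbon steel = L/(kA) = 0.0046/(50.4×3.8) = 2.402×10^-5 K/W
R_stainless steel = L/(kA) = 0.0008/(14.5×3.8) = 1.452×10^-5 K/W
Sum of known resistances R_other = 3.854×10^-5 K/W
Total R = ΔT/Q = 37/60.4 = 0.6126 K/W
R_extruded polystyrene = R_total − R_other = 0.6125 K/W
k = L/(R·A) = 0.075/(0.6125×3.8)

k ≈ 0.0322 W/(m·K)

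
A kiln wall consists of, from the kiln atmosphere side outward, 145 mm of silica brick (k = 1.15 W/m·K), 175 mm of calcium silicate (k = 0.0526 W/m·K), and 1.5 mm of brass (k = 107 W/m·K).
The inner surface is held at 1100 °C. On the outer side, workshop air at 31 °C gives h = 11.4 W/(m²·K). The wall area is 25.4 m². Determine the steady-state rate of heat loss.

Q ≈ 7670 W

Using the resistance-network approach (series):
R_silica brick = L/(kA) = 0.145/(1.15×25.4) = 0.004964 K/W
R_calcium silicate = L/(kA) = 0.175/(0.0526×25.4) = 0.131 K/W
R_brass = L/(kA) = 0.0015/(107×25.4) = 5.519×10^-7 K/W
R_outer film = 1/(h_o·A) = 1/(11.4×25.4) = 0.003454 K/W
R_total = 0.1394 K/W
Q = ΔT / R_total = 1069 / 0.1394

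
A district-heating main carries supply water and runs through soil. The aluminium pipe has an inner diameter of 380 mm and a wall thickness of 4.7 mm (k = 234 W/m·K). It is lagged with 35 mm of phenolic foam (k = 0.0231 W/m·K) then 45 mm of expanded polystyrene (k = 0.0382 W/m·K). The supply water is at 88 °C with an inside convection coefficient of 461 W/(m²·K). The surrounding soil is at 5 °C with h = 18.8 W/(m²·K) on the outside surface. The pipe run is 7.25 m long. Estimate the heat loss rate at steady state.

Radial resistances (cylindrical: R_cond = ln(r_o/r_i)/(2πkL), R_conv = 1/(h·2πrL)):
R_inner film = 1/(h_i·2πr₁L) = 1/(461×2π×0.19×7.25) = 2.506×10^-4 K/W
R_aluminium pipe wall = ln(194.7/190)/(2π×234×7.25) = 2.292×10^-6 K/W
R_phenolic foam = ln(229.7/194.7)/(2π×0.0231×7.25) = 0.1571 K/W
R_expanded polystyrene = ln(274.7/229.7)/(2π×0.0382×7.25) = 0.1028 K/W
R_outer film = 1/(h_o·2πr_oL) = 1/(18.8×2π×0.2747×7.25) = 0.004251 K/W
R_total = 0.2644 K/W
Q = ΔT/R_total = 83/0.2644

Q ≈ 314 W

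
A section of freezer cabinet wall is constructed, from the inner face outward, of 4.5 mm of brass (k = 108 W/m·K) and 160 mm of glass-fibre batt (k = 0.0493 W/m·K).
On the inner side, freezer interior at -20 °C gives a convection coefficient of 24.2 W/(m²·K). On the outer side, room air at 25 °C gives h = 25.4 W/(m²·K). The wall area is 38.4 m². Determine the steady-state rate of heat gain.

Q ≈ 520 W

Series thermal resistances:
R_inner film = 1/(h_i·A) = 1/(24.2×38.4) = 0.001076 K/W
R_brass = L/(kA) = 0.0045/(108×38.4) = 1.085×10^-6 K/W
R_glass-fibre batt = L/(kA) = 0.16/(0.0493×38.4) = 0.08452 K/W
R_outer film = 1/(h_o·A) = 1/(25.4×38.4) = 0.001025 K/W
R_total = 0.08662 K/W
Q = ΔT / R_total = 45 / 0.08662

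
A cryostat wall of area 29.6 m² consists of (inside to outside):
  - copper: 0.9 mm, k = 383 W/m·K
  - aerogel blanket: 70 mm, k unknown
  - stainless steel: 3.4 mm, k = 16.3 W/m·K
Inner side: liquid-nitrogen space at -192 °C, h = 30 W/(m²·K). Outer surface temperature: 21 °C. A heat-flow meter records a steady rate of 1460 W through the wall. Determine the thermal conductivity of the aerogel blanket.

Model the wall as resistances in series:
R_inner film = 1/(h_i·A) = 1/(30×29.6) = 0.001126 K/W
R_copper = L/(kA) = 0.0009/(383×29.6) = 7.939×10^-8 K/W
R_stainless steel = L/(kA) = 0.0034/(16.3×29.6) = 7.047×10^-6 K/W
Sum of known resistances R_other = 0.001133 K/W
Total R = ΔT/Q = 213/1460 = 0.1459 K/W
R_aerogel blanket = R_total − R_other = 0.1448 K/W
k = L/(R·A) = 0.07/(0.1448×29.6)

k ≈ 0.0163 W/(m·K)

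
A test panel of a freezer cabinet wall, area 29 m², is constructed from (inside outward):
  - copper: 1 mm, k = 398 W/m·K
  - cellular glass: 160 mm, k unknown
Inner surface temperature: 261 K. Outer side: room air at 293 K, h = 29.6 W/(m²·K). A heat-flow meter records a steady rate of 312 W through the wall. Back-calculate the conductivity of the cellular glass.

Using the resistance-network approach (series):
R_copper = L/(kA) = 0.001/(398×29) = 8.664×10^-8 K/W
R_outer film = 1/(h_o·A) = 1/(29.6×29) = 0.001165 K/W
Sum of known resistances R_other = 0.001165 K/W
Total R = ΔT/Q = 32/312 = 0.1026 K/W
R_cellular glass = R_total − R_other = 0.1014 K/W
k = L/(R·A) = 0.16/(0.1014×29)

k ≈ 0.0544 W/(m·K)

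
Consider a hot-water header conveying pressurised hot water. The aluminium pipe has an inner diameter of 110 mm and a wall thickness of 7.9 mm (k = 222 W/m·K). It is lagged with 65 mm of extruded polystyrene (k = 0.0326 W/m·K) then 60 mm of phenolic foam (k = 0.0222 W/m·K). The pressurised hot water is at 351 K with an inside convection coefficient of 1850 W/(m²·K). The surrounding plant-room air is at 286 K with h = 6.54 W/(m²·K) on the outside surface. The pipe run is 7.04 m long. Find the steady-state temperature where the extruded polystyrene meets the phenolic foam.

Radial resistances (cylindrical: R_cond = ln(r_o/r_i)/(2πkL), R_conv = 1/(h·2πrL)):
R_inner film = 1/(h_i·2πr₁L) = 1/(1850×2π×0.055×7.04) = 2.222×10^-4 K/W
R_aluminium pipe wall = ln(62.9/55)/(2π×222×7.04) = 1.367×10^-5 K/W
R_extruded polystyrene = ln(127.9/62.9)/(2π×0.0326×7.04) = 0.4922 K/W
R_phenolic foam = ln(187.9/127.9)/(2π×0.0222×7.04) = 0.3917 K/W
R_outer film = 1/(h_o·2πr_oL) = 1/(6.54×2π×0.1879×7.04) = 0.0184 K/W
R_total = 0.9025 K/W
Q = ΔT/R_total = 65/0.9025
Q = 72 W
T_interface = T_inner − Q·ΣR(inner→interface) = 351 − 72×0.4924

T ≈ 316 K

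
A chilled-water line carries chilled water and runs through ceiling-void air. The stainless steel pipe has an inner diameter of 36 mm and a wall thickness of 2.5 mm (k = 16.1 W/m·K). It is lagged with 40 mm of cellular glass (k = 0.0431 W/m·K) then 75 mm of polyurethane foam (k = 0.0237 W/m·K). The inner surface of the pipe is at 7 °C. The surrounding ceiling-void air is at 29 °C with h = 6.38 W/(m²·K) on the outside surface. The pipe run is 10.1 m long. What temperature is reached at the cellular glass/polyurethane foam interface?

Radial resistances (cylindrical: R_cond = ln(r_o/r_i)/(2πkL), R_conv = 1/(h·2πrL)):
R_stainless steel pipe wall = ln(20.5/18)/(2π×16.1×10.1) = 1.273×10^-4 K/W
R_cellular glass = ln(60.5/20.5)/(2π×0.0431×10.1) = 0.3957 K/W
R_polyurethane foam = ln(135.5/60.5)/(2π×0.0237×10.1) = 0.5361 K/W
R_outer film = 1/(h_o·2πr_oL) = 1/(6.38×2π×0.1355×10.1) = 0.01823 K/W
R_total = 0.9501 K/W
Q = ΔT/R_total = 22/0.9501
Q = 23.2 W
T_interface = T_inner + Q·ΣR(inner→interface) = 7 + 23.2×0.3958

T ≈ 16.2 °C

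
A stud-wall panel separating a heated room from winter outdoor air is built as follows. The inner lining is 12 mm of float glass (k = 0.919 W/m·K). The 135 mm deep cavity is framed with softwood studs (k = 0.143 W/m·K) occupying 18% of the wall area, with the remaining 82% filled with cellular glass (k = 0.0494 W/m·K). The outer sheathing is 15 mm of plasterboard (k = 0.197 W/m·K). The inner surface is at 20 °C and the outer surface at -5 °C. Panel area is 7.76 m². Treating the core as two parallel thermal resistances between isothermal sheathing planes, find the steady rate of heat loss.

Q ≈ 91.2 W

Sheathing layers in series; stud and cavity paths in parallel between them.
R_inner = 0.012/(0.919×7.76) = 0.001683 K/W
R_stud  = 0.135/(0.143×0.18×7.76) = 0.6759 K/W
R_cav   = 0.135/(0.0494×0.82×7.76) = 0.4295 K/W
1/R_core = 1/R_stud + 1/R_cav → R_core = 0.2626 K/W
R_outer = 0.015/(0.197×7.76) = 0.009812 K/W
R_total = 0.2741 K/W
Q = ΔT/R_total = 25/0.2741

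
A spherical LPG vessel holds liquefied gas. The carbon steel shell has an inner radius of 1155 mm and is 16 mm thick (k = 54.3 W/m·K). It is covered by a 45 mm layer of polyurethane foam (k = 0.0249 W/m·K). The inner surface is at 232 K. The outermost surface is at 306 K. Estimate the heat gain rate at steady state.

Q ≈ 733 W

Spherical conduction: R = (1/r_in − 1/r_out)/(4πk) per layer; series-sum.
R_carbon steel shell = (1/1.155 − 1/1.171)/(4π×54.3) = 1.734×10^-5 K/W
R_polyurethane foam = (1/1.171 − 1/1.216)/(4π×0.0249) = 0.101 K/W
R_total = 0.101 K/W
Q = ΔT/R_total = 74/0.101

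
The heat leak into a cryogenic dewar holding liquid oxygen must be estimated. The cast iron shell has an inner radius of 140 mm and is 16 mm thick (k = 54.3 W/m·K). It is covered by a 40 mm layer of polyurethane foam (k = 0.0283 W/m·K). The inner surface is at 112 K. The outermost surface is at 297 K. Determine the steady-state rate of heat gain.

Spherical conduction: R = (1/r_in − 1/r_out)/(4πk) per layer; series-sum.
R_cast iron shell = (1/0.14 − 1/0.156)/(4π×54.3) = 0.001074 K/W
R_polyurethane foam = (1/0.156 − 1/0.196)/(4π×0.0283) = 3.679 K/W
R_total = 3.68 K/W
Q = ΔT/R_total = 185/3.68

Q ≈ 50.3 W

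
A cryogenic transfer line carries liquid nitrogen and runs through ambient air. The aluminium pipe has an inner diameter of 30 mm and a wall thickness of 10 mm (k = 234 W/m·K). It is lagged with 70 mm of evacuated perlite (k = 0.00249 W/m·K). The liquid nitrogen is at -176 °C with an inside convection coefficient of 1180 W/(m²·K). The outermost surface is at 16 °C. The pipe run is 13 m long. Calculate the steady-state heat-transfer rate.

Q ≈ 29.2 W

Cylindrical conduction, so R = ln(r₂/r₁)/(2πkL) per layer, in series:
R_inner film = 1/(h_i·2πr₁L) = 1/(1180×2π×0.015×13) = 6.917×10^-4 K/W
R_aluminium pipe wall = ln(25/15)/(2π×234×13) = 2.673×10^-5 K/W
R_evacuated perlite = ln(95/25)/(2π×0.00249×13) = 6.564 K/W
R_total = 6.565 K/W
Q = ΔT/R_total = 192/6.565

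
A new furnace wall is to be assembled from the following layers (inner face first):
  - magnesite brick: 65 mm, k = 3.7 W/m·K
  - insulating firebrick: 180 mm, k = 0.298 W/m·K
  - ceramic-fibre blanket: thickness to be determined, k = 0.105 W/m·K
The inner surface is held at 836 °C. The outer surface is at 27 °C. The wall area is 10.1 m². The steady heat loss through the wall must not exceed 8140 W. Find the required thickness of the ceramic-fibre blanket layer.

L ≈ 40.1 mm

Series thermal resistances:
R_magnesite brick = L/(kA) = 0.065/(3.7×10.1) = 0.001739 K/W
R_insulating firebrick = L/(kA) = 0.18/(0.298×10.1) = 0.0598 K/W
Sum of the known resistances R_other = 0.06154 K/W
Required total resistance R_tot = ΔT/Q_allow = 809/8140 = 0.09939 K/W
R_ceramic-fibre blanket = R_tot − R_other = 0.03784 K/W
L = R·k·A = 0.03784×0.105×10.1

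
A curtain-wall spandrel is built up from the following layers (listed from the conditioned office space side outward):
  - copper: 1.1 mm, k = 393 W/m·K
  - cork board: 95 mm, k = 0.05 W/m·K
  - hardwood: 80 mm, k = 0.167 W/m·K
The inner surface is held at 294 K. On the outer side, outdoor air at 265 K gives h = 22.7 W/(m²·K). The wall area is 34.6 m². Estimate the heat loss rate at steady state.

Model the wall as resistances in series:
R_copper = L/(kA) = 0.0011/(393×34.6) = 8.09×10^-8 K/W
R_cork board = L/(kA) = 0.095/(0.05×34.6) = 0.05491 K/W
R_hardwood = L/(kA) = 0.08/(0.167×34.6) = 0.01385 K/W
R_outer film = 1/(h_o·A) = 1/(22.7×34.6) = 0.001273 K/W
R_total = 0.07003 K/W
Q = ΔT / R_total = 29 / 0.07003

Q ≈ 414 W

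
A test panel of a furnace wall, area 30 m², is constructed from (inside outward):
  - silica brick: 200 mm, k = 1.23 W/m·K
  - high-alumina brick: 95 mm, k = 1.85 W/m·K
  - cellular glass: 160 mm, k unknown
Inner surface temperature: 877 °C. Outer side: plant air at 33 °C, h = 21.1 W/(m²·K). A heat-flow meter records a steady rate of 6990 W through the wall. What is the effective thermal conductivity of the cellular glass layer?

k ≈ 0.0476 W/(m·K)

Model the wall as resistances in series:
R_silica brick = L/(kA) = 0.2/(1.23×30) = 0.00542 K/W
R_high-alumina brick = L/(kA) = 0.095/(1.85×30) = 0.001712 K/W
R_outer film = 1/(h_o·A) = 1/(21.1×30) = 0.00158 K/W
Sum of known resistances R_other = 0.008712 K/W
Total R = ΔT/Q = 844/6990 = 0.1207 K/W
R_cellular glass = R_total − R_other = 0.112 K/W
k = L/(R·A) = 0.16/(0.112×30)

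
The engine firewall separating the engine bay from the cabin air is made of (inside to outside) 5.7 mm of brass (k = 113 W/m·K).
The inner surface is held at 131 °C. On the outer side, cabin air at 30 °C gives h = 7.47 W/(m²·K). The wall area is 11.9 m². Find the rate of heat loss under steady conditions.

Q ≈ 8970 W

Using the resistance-network approach (series):
R_brass = L/(kA) = 0.0057/(113×11.9) = 4.239×10^-6 K/W
R_outer film = 1/(h_o·A) = 1/(7.47×11.9) = 0.01125 K/W
R_total = 0.01125 K/W
Q = ΔT / R_total = 101 / 0.01125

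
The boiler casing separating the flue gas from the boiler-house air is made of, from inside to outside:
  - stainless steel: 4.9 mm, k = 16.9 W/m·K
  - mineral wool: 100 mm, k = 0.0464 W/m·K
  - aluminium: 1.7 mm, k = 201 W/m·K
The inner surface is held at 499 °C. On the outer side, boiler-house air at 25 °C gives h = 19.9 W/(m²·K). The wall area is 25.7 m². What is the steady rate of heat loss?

Q ≈ 5520 W

Model the wall as resistances in series:
R_stainless steel = L/(kA) = 0.0049/(16.9×25.7) = 1.128×10^-5 K/W
R_mineral wool = L/(kA) = 0.1/(0.0464×25.7) = 0.08386 K/W
R_aluminium = L/(kA) = 0.0017/(201×25.7) = 3.291×10^-7 K/W
R_outer film = 1/(h_o·A) = 1/(19.9×25.7) = 0.001955 K/W
R_total = 0.08583 K/W
Q = ΔT / R_total = 474 / 0.08583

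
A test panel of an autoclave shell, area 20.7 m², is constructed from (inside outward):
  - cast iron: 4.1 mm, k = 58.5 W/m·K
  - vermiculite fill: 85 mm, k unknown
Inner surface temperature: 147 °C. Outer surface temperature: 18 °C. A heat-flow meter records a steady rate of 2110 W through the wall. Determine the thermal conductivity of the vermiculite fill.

k ≈ 0.0672 W/(m·K)

Series thermal resistances:
R_cast iron = L/(kA) = 0.0041/(58.5×20.7) = 3.386×10^-6 K/W
Sum of known resistances R_other = 3.386×10^-6 K/W
Total R = ΔT/Q = 129/2110 = 0.06114 K/W
R_vermiculite fill = R_total − R_other = 0.06113 K/W
k = L/(R·A) = 0.085/(0.06113×20.7)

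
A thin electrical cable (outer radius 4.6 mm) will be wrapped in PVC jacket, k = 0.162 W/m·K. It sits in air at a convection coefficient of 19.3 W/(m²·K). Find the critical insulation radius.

r_cr ≈ 8.39 mm

For a cylinder r_cr = k/h = 0.162/19.3
r_cr = 8.39 mm; since the bare radius (4.6 mm) is below r_cr, adding a thin layer of insulation will *increase* heat loss.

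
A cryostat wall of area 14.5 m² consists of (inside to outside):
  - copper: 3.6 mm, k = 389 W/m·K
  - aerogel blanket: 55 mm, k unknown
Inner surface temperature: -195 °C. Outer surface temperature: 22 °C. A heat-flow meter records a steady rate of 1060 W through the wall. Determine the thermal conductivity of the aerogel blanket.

k ≈ 0.0185 W/(m·K)

Thermal resistances in series:
R_copper = L/(kA) = 0.0036/(389×14.5) = 6.382×10^-7 K/W
Sum of known resistances R_other = 6.382×10^-7 K/W
Total R = ΔT/Q = 217/1060 = 0.2047 K/W
R_aerogel blanket = R_total − R_other = 0.2047 K/W
k = L/(R·A) = 0.055/(0.2047×14.5)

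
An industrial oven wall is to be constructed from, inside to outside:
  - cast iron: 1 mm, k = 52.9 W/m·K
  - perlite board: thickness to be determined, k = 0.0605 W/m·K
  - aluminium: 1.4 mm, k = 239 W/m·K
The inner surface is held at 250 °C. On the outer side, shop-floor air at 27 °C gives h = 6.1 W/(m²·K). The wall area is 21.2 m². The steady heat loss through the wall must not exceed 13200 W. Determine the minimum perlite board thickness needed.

Model the wall as resistances in series:
R_cast iron = L/(kA) = 0.001/(52.9×21.2) = 8.917×10^-7 K/W
R_aluminium = L/(kA) = 0.0014/(239×21.2) = 2.763×10^-7 K/W
R_outer film = 1/(h_o·A) = 1/(6.1×21.2) = 0.007733 K/W
Sum of the known resistances R_other = 0.007734 K/W
Required total resistance R_tot = ΔT/Q_allow = 223/13200 = 0.01689 K/W
R_perlite board = R_tot − R_other = 0.00916 K/W
L = R·k·A = 0.00916×0.0605×21.2

L ≈ 11.7 mm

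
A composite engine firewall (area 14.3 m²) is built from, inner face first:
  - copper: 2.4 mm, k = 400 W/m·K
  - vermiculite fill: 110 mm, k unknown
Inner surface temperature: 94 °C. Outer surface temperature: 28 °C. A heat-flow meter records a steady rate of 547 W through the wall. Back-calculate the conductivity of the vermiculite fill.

Treating each layer as a thermal resistance in series:
R_copper = L/(kA) = 0.0024/(400×14.3) = 4.196×10^-7 K/W
Sum of known resistances R_other = 4.196×10^-7 K/W
Total R = ΔT/Q = 66/547 = 0.1207 K/W
R_vermiculite fill = R_total − R_other = 0.1207 K/W
k = L/(R·A) = 0.11/(0.1207×14.3)

k ≈ 0.0638 W/(m·K)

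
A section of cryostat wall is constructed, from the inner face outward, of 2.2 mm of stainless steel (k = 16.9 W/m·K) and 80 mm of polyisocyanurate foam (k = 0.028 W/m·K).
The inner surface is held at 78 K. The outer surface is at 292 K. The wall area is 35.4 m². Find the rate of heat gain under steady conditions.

Model the wall as resistances in series:
R_stainless steel = L/(kA) = 0.0022/(16.9×35.4) = 3.677×10^-6 K/W
R_polyisocyanurate foam = L/(kA) = 0.08/(0.028×35.4) = 0.08071 K/W
R_total = 0.08071 K/W
Q = ΔT / R_total = 214 / 0.08071

Q ≈ 2650 W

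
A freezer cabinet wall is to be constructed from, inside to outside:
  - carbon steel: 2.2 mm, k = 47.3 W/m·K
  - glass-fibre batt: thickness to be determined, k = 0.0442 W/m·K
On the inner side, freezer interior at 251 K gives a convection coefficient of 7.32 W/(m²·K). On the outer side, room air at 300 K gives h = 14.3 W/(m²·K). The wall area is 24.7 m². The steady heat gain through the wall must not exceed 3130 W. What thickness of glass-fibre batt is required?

L ≈ 7.96 mm

Thermal resistances in series:
R_inner film = 1/(h_i·A) = 1/(7.32×24.7) = 0.005531 K/W
R_carbon steel = L/(kA) = 0.0022/(47.3×24.7) = 1.883×10^-6 K/W
R_outer film = 1/(h_o·A) = 1/(14.3×24.7) = 0.002831 K/W
Sum of the known resistances R_other = 0.008364 K/W
Required total resistance R_tot = ΔT/Q_allow = 49/3130 = 0.01565 K/W
R_glass-fibre batt = R_tot − R_other = 0.007291 K/W
L = R·k·A = 0.007291×0.0442×24.7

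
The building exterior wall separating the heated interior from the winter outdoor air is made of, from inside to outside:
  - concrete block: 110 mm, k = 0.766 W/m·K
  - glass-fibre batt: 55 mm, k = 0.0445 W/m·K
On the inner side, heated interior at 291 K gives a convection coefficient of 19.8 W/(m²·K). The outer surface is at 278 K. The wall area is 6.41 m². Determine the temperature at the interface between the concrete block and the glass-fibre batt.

T ≈ 289 K

Model the wall as resistances in series:
R_inner film = 1/(h_i·A) = 1/(19.8×6.41) = 0.007879 K/W
R_concrete block = L/(kA) = 0.11/(0.766×6.41) = 0.0224 K/W
R_glass-fibre batt = L/(kA) = 0.055/(0.0445×6.41) = 0.1928 K/W
R_total = 0.2231 K/W;  Q = ΔT/R_total = 13/0.2231 = 58.27 W
T_interface = T_inner − Q·ΣR(inner→interface) = 291 − 58.3×0.03028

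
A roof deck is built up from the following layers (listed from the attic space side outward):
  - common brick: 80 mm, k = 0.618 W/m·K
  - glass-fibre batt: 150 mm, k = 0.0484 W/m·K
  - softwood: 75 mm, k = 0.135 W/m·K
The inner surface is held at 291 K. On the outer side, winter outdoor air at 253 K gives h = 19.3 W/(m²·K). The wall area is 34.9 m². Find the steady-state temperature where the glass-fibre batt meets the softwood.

Series thermal resistances:
R_common brick = L/(kA) = 0.08/(0.618×34.9) = 0.003709 K/W
R_glass-fibre batt = L/(kA) = 0.15/(0.0484×34.9) = 0.0888 K/W
R_softwood = L/(kA) = 0.075/(0.135×34.9) = 0.01592 K/W
R_outer film = 1/(h_o·A) = 1/(19.3×34.9) = 0.001485 K/W
R_total = 0.1099 K/W;  Q = ΔT/R_total = 38/0.1099 = 345.7 W
T_interface = T_inner − Q·ΣR(inner→interface) = 291 − 346×0.09251

T ≈ 259 K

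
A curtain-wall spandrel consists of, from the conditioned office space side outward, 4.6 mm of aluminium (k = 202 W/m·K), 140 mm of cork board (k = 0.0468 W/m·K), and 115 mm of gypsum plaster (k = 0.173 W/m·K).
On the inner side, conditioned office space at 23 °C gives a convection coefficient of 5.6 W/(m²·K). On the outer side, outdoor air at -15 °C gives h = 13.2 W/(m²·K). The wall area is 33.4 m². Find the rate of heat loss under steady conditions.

Treating each layer as a thermal resistance in series:
R_inner film = 1/(h_i·A) = 1/(5.6×33.4) = 0.005346 K/W
R_aluminium = L/(kA) = 0.0046/(202×33.4) = 6.818×10^-7 K/W
R_cork board = L/(kA) = 0.14/(0.0468×33.4) = 0.08956 K/W
R_gypsum plaster = L/(kA) = 0.115/(0.173×33.4) = 0.0199 K/W
R_outer film = 1/(h_o·A) = 1/(13.2×33.4) = 0.002268 K/W
R_total = 0.1171 K/W
Q = ΔT / R_total = 38 / 0.1171

Q ≈ 325 W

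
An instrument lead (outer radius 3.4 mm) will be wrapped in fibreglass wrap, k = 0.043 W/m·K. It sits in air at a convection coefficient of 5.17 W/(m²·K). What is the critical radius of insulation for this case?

r_cr ≈ 8.32 mm

For a cylinder r_cr = k/h = 0.043/5.17
r_cr = 8.32 mm; since the bare radius (3.4 mm) is below r_cr, adding a thin layer of insulation will *increase* heat loss.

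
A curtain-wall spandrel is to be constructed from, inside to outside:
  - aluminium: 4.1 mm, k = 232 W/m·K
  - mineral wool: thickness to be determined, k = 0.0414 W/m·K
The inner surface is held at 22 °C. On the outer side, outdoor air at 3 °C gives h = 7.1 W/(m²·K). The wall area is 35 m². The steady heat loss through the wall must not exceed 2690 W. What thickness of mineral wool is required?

L ≈ 4.4 mm

Thermal resistances in series:
R_aluminium = L/(kA) = 0.0041/(232×35) = 5.049×10^-7 K/W
R_outer film = 1/(h_o·A) = 1/(7.1×35) = 0.004024 K/W
Sum of the known resistances R_other = 0.004025 K/W
Required total resistance R_tot = ΔT/Q_allow = 19/2690 = 0.007063 K/W
R_mineral wool = R_tot − R_other = 0.003039 K/W
L = R·k·A = 0.003039×0.0414×35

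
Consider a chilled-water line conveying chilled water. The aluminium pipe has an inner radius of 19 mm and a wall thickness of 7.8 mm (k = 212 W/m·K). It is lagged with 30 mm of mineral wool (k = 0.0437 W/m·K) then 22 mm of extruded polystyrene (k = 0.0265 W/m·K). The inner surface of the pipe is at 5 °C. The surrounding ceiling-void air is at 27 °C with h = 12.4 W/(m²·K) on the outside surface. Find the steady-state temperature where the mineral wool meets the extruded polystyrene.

Cylindrical conduction, so R = ln(r₂/r₁)/(2πkL) per layer, in series:
R_aluminium pipe wall = ln(26.8/19)/(2π×212×1) = 2.582×10^-4 K/W
R_mineral wool = ln(56.8/26.8)/(2π×0.0437×1) = 2.736 K/W
R_extruded polystyrene = ln(78.8/56.8)/(2π×0.0265×1) = 1.966 K/W
R_outer film = 1/(h_o·2πr_oL) = 1/(12.4×2π×0.0788×1) = 0.1629 K/W
R_total = 4.865 K/W
Q = ΔT/R_total = 22/4.865
Q = 4.52 W/m
T_interface = T_inner + Q·ΣR(inner→interface) = 5 + 4.52×2.736

T ≈ 17.4 °C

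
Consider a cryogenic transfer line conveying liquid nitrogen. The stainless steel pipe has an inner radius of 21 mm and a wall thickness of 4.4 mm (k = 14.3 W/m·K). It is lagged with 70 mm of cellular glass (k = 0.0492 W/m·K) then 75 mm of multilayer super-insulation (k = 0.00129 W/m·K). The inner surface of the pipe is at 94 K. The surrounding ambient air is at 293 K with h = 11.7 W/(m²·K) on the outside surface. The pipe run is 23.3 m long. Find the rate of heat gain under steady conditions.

Q ≈ 61.1 W

Treating each annulus and film as a series resistance:
R_stainless steel pipe wall = ln(25.4/21)/(2π×14.3×23.3) = 9.087×10^-5 K/W
R_cellular glass = ln(95.4/25.4)/(2π×0.0492×23.3) = 0.1837 K/W
R_multilayer super-insulation = ln(170.4/95.4)/(2π×0.00129×23.3) = 3.072 K/W
R_outer film = 1/(h_o·2πr_oL) = 1/(11.7×2π×0.1704×23.3) = 0.003426 K/W
R_total = 3.259 K/W
Q = ΔT/R_total = 199/3.259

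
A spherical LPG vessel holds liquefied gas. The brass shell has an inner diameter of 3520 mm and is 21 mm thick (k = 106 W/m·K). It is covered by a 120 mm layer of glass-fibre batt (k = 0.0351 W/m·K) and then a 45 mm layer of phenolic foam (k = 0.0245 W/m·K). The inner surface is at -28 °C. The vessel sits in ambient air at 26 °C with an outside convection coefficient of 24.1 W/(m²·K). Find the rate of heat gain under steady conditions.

Q ≈ 447 W

Radial (spherical) resistances in series:
R_brass shell = (1/1.76 − 1/1.781)/(4π×106) = 5.03×10^-6 K/W
R_glass-fibre batt = (1/1.781 − 1/1.901)/(4π×0.0351) = 0.08036 K/W
R_phenolic foam = (1/1.901 − 1/1.946)/(4π×0.0245) = 0.03951 K/W
R_outer film = 1/(h·4πr_o²) = 1/(24.1×4π×1.946²) = 8.719×10^-4 K/W
R_total = 0.1207 K/W
Q = ΔT/R_total = 54/0.1207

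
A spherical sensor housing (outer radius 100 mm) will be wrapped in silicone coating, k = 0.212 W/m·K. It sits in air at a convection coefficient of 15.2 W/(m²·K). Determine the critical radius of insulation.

r_cr ≈ 27.9 mm

For a sphere r_cr = 2k/h = 2×0.212/15.2
r_cr = 27.9 mm; since the bare radius (100 mm) is above r_cr, any added insulation will reduce heat loss.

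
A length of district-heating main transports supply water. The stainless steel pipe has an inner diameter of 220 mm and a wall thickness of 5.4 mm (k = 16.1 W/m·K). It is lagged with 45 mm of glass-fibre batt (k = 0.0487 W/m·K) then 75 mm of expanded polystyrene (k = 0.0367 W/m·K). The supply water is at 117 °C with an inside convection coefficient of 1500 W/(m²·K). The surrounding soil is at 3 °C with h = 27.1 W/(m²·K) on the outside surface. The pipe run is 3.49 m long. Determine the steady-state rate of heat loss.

Q ≈ 144 W

Treating each annulus and film as a series resistance:
R_inner film = 1/(h_i·2πr₁L) = 1/(1500×2π×0.11×3.49) = 2.764×10^-4 K/W
R_stainless steel pipe wall = ln(115.4/110)/(2π×16.1×3.49) = 1.357×10^-4 K/W
R_glass-fibre batt = ln(160.4/115.4)/(2π×0.0487×3.49) = 0.3083 K/W
R_expanded polystyrene = ln(235.4/160.4)/(2π×0.0367×3.49) = 0.4767 K/W
R_outer film = 1/(h_o·2πr_oL) = 1/(27.1×2π×0.2354×3.49) = 0.007149 K/W
R_total = 0.7926 K/W
Q = ΔT/R_total = 114/0.7926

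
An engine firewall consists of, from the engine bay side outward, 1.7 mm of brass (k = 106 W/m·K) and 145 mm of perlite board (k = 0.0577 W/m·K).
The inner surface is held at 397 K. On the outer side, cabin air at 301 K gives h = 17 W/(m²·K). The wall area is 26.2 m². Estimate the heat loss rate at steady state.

Q ≈ 978 W

Thermal resistances in series:
R_brass = L/(kA) = 0.0017/(106×26.2) = 6.121×10^-7 K/W
R_perlite board = L/(kA) = 0.145/(0.0577×26.2) = 0.09592 K/W
R_outer film = 1/(h_o·A) = 1/(17×26.2) = 0.002245 K/W
R_total = 0.09816 K/W
Q = ΔT / R_total = 96 / 0.09816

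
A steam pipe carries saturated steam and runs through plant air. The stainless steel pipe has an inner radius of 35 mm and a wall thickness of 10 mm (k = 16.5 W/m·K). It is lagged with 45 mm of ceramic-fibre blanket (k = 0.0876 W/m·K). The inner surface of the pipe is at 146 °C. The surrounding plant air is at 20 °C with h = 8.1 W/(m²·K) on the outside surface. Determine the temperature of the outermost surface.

Per-layer cylindrical resistances, series-summed:
R_stainless steel pipe wall = ln(45/35)/(2π×16.5×1) = 0.002424 K/W
R_ceramic-fibre blanket = ln(90/45)/(2π×0.0876×1) = 1.259 K/W
R_outer film = 1/(h_o·2πr_oL) = 1/(8.1×2π×0.09×1) = 0.2183 K/W
R_total = 1.48 K/W
Q = ΔT/R_total = 126/1.48
Q = 85.1 W/m
T_interface = T_inner − Q·ΣR(inner→interface) = 146 − 85.1×1.262

T ≈ 38.6 °C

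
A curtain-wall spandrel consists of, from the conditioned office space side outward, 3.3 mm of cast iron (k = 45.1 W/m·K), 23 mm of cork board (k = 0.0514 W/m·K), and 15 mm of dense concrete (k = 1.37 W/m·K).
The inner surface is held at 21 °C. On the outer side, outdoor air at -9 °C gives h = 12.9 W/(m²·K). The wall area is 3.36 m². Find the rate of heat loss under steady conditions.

Q ≈ 188 W

Model the wall as resistances in series:
R_cast iron = L/(kA) = 0.0033/(45.1×3.36) = 2.178×10^-5 K/W
R_cork board = L/(kA) = 0.023/(0.0514×3.36) = 0.1332 K/W
R_dense concrete = L/(kA) = 0.015/(1.37×3.36) = 0.003259 K/W
R_outer film = 1/(h_o·A) = 1/(12.9×3.36) = 0.02307 K/W
R_total = 0.1595 K/W
Q = ΔT / R_total = 30 / 0.1595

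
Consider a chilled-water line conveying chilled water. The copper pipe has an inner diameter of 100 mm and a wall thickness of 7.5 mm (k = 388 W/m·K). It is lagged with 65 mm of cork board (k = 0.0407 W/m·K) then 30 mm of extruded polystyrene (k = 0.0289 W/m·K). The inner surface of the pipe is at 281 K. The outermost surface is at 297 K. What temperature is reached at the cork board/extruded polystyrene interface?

Treating each annulus and film as a series resistance:
R_copper pipe wall = ln(57.5/50)/(2π×388×1) = 5.733×10^-5 K/W
R_cork board = ln(122.5/57.5)/(2π×0.0407×1) = 2.958 K/W
R_extruded polystyrene = ln(152.5/122.5)/(2π×0.0289×1) = 1.206 K/W
R_total = 4.164 K/W
Q = ΔT/R_total = 16/4.164
Q = 3.84 W/m
T_interface = T_inner + Q·ΣR(inner→interface) = 281 + 3.84×2.958

T ≈ 292 K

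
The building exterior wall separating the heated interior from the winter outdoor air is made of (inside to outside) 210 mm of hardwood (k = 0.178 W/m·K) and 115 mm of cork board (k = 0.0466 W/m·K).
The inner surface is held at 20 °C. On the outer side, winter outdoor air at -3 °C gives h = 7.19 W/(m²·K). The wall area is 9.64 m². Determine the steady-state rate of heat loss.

Using the resistance-network approach (series):
R_hardwood = L/(kA) = 0.21/(0.178×9.64) = 0.1224 K/W
R_cork board = L/(kA) = 0.115/(0.0466×9.64) = 0.256 K/W
R_outer film = 1/(h_o·A) = 1/(7.19×9.64) = 0.01443 K/W
R_total = 0.3928 K/W
Q = ΔT / R_total = 23 / 0.3928

Q ≈ 58.6 W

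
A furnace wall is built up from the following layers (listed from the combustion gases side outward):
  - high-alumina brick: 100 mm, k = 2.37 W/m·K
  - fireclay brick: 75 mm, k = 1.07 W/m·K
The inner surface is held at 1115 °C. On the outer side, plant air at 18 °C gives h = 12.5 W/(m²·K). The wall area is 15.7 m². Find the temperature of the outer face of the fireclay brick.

T ≈ 474 °C

Series thermal resistances:
R_high-alumina brick = L/(kA) = 0.1/(2.37×15.7) = 0.002688 K/W
R_fireclay brick = L/(kA) = 0.075/(1.07×15.7) = 0.004465 K/W
R_outer film = 1/(h_o·A) = 1/(12.5×15.7) = 0.005096 K/W
R_total = 0.01225 K/W;  Q = ΔT/R_total = 1097/0.01225 = 89570 W
T_interface = T_inner − Q·ΣR(inner→interface) = 1115 − 89600×0.007152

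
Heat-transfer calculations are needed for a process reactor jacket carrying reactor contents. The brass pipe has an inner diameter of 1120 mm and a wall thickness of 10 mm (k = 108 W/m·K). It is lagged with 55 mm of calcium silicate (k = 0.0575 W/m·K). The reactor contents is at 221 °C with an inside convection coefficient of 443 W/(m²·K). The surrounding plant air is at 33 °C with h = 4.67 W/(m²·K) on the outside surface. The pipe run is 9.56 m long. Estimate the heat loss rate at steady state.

Q ≈ 5790 W

For a radial system each layer contributes R = ln(r_out/r_in)/(2πkL); films add R = 1/(hA).
R_inner film = 1/(h_i·2πr₁L) = 1/(443×2π×0.56×9.56) = 6.711×10^-5 K/W
R_brass pipe wall = ln(570/560)/(2π×108×9.56) = 2.728×10^-6 K/W
R_calcium silicate = ln(625/570)/(2π×0.0575×9.56) = 0.02667 K/W
R_outer film = 1/(h_o·2πr_oL) = 1/(4.67×2π×0.625×9.56) = 0.005704 K/W
R_total = 0.03244 K/W
Q = ΔT/R_total = 188/0.03244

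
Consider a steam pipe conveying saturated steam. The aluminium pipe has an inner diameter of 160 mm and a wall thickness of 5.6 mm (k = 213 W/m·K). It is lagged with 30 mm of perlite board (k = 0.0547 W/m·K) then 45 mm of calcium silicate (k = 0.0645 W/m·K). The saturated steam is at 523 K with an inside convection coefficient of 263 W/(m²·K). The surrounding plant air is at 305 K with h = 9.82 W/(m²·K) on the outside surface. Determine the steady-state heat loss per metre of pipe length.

q′ ≈ 122 W/m

Cylindrical conduction, so R = ln(r₂/r₁)/(2πkL) per layer, in series:
R_inner film = 1/(h_i·2πr₁L) = 1/(263×2π×0.08×1) = 0.007564 K/W
R_aluminium pipe wall = ln(85.6/80)/(2π×213×1) = 5.055×10^-5 K/W
R_perlite board = ln(115.6/85.6)/(2π×0.0547×1) = 0.8742 K/W
R_calcium silicate = ln(160.6/115.6)/(2π×0.0645×1) = 0.8113 K/W
R_outer film = 1/(h_o·2πr_oL) = 1/(9.82×2π×0.1606×1) = 0.1009 K/W
R_total = 1.794 K/W
Q = ΔT/R_total = 218/1.794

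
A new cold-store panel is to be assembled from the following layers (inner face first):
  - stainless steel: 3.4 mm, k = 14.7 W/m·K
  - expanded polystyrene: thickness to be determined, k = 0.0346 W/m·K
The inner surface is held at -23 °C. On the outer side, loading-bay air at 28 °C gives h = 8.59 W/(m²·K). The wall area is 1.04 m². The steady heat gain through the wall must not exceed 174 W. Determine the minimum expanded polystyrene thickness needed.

L ≈ 6.51 mm

Series thermal resistances:
R_stainless steel = L/(kA) = 0.0034/(14.7×1.04) = 2.224×10^-4 K/W
R_outer film = 1/(h_o·A) = 1/(8.59×1.04) = 0.1119 K/W
Sum of the known resistances R_other = 0.1122 K/W
Required total resistance R_tot = ΔT/Q_allow = 51/174 = 0.2931 K/W
R_expanded polystyrene = R_tot − R_other = 0.1809 K/W
L = R·k·A = 0.1809×0.0346×1.04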